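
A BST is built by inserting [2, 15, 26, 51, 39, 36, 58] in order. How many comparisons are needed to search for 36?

Search path for 36: 2 -> 15 -> 26 -> 51 -> 39 -> 36
Found: True
Comparisons: 6


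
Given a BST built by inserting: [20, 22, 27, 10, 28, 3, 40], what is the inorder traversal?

Tree insertion order: [20, 22, 27, 10, 28, 3, 40]
Tree (level-order array): [20, 10, 22, 3, None, None, 27, None, None, None, 28, None, 40]
Inorder traversal: [3, 10, 20, 22, 27, 28, 40]


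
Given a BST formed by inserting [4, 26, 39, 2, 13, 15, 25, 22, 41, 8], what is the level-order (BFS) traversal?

Tree insertion order: [4, 26, 39, 2, 13, 15, 25, 22, 41, 8]
Tree (level-order array): [4, 2, 26, None, None, 13, 39, 8, 15, None, 41, None, None, None, 25, None, None, 22]
BFS from the root, enqueuing left then right child of each popped node:
  queue [4] -> pop 4, enqueue [2, 26], visited so far: [4]
  queue [2, 26] -> pop 2, enqueue [none], visited so far: [4, 2]
  queue [26] -> pop 26, enqueue [13, 39], visited so far: [4, 2, 26]
  queue [13, 39] -> pop 13, enqueue [8, 15], visited so far: [4, 2, 26, 13]
  queue [39, 8, 15] -> pop 39, enqueue [41], visited so far: [4, 2, 26, 13, 39]
  queue [8, 15, 41] -> pop 8, enqueue [none], visited so far: [4, 2, 26, 13, 39, 8]
  queue [15, 41] -> pop 15, enqueue [25], visited so far: [4, 2, 26, 13, 39, 8, 15]
  queue [41, 25] -> pop 41, enqueue [none], visited so far: [4, 2, 26, 13, 39, 8, 15, 41]
  queue [25] -> pop 25, enqueue [22], visited so far: [4, 2, 26, 13, 39, 8, 15, 41, 25]
  queue [22] -> pop 22, enqueue [none], visited so far: [4, 2, 26, 13, 39, 8, 15, 41, 25, 22]
Result: [4, 2, 26, 13, 39, 8, 15, 41, 25, 22]


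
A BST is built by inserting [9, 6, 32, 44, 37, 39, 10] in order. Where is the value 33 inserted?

Starting tree (level order): [9, 6, 32, None, None, 10, 44, None, None, 37, None, None, 39]
Insertion path: 9 -> 32 -> 44 -> 37
Result: insert 33 as left child of 37
Final tree (level order): [9, 6, 32, None, None, 10, 44, None, None, 37, None, 33, 39]


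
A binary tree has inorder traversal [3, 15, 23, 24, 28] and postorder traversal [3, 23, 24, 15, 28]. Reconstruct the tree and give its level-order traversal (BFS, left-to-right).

Inorder:   [3, 15, 23, 24, 28]
Postorder: [3, 23, 24, 15, 28]
Algorithm: postorder visits root last, so walk postorder right-to-left;
each value is the root of the current inorder slice — split it at that
value, recurse on the right subtree first, then the left.
Recursive splits:
  root=28; inorder splits into left=[3, 15, 23, 24], right=[]
  root=15; inorder splits into left=[3], right=[23, 24]
  root=24; inorder splits into left=[23], right=[]
  root=23; inorder splits into left=[], right=[]
  root=3; inorder splits into left=[], right=[]
Reconstructed level-order: [28, 15, 3, 24, 23]


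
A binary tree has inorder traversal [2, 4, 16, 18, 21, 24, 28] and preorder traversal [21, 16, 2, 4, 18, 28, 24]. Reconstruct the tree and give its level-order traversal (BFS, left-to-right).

Inorder:  [2, 4, 16, 18, 21, 24, 28]
Preorder: [21, 16, 2, 4, 18, 28, 24]
Algorithm: preorder visits root first, so consume preorder in order;
for each root, split the current inorder slice at that value into
left-subtree inorder and right-subtree inorder, then recurse.
Recursive splits:
  root=21; inorder splits into left=[2, 4, 16, 18], right=[24, 28]
  root=16; inorder splits into left=[2, 4], right=[18]
  root=2; inorder splits into left=[], right=[4]
  root=4; inorder splits into left=[], right=[]
  root=18; inorder splits into left=[], right=[]
  root=28; inorder splits into left=[24], right=[]
  root=24; inorder splits into left=[], right=[]
Reconstructed level-order: [21, 16, 28, 2, 18, 24, 4]


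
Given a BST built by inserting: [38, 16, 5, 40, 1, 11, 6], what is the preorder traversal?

Tree insertion order: [38, 16, 5, 40, 1, 11, 6]
Tree (level-order array): [38, 16, 40, 5, None, None, None, 1, 11, None, None, 6]
Preorder traversal: [38, 16, 5, 1, 11, 6, 40]


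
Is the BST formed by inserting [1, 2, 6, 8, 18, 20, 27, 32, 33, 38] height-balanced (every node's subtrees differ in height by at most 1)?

Tree (level-order array): [1, None, 2, None, 6, None, 8, None, 18, None, 20, None, 27, None, 32, None, 33, None, 38]
Definition: a tree is height-balanced if, at every node, |h(left) - h(right)| <= 1 (empty subtree has height -1).
Bottom-up per-node check:
  node 38: h_left=-1, h_right=-1, diff=0 [OK], height=0
  node 33: h_left=-1, h_right=0, diff=1 [OK], height=1
  node 32: h_left=-1, h_right=1, diff=2 [FAIL (|-1-1|=2 > 1)], height=2
  node 27: h_left=-1, h_right=2, diff=3 [FAIL (|-1-2|=3 > 1)], height=3
  node 20: h_left=-1, h_right=3, diff=4 [FAIL (|-1-3|=4 > 1)], height=4
  node 18: h_left=-1, h_right=4, diff=5 [FAIL (|-1-4|=5 > 1)], height=5
  node 8: h_left=-1, h_right=5, diff=6 [FAIL (|-1-5|=6 > 1)], height=6
  node 6: h_left=-1, h_right=6, diff=7 [FAIL (|-1-6|=7 > 1)], height=7
  node 2: h_left=-1, h_right=7, diff=8 [FAIL (|-1-7|=8 > 1)], height=8
  node 1: h_left=-1, h_right=8, diff=9 [FAIL (|-1-8|=9 > 1)], height=9
Node 32 violates the condition: |-1 - 1| = 2 > 1.
Result: Not balanced


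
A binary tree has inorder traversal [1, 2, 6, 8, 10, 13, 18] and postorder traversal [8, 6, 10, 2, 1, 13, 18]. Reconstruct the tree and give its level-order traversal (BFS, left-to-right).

Inorder:   [1, 2, 6, 8, 10, 13, 18]
Postorder: [8, 6, 10, 2, 1, 13, 18]
Algorithm: postorder visits root last, so walk postorder right-to-left;
each value is the root of the current inorder slice — split it at that
value, recurse on the right subtree first, then the left.
Recursive splits:
  root=18; inorder splits into left=[1, 2, 6, 8, 10, 13], right=[]
  root=13; inorder splits into left=[1, 2, 6, 8, 10], right=[]
  root=1; inorder splits into left=[], right=[2, 6, 8, 10]
  root=2; inorder splits into left=[], right=[6, 8, 10]
  root=10; inorder splits into left=[6, 8], right=[]
  root=6; inorder splits into left=[], right=[8]
  root=8; inorder splits into left=[], right=[]
Reconstructed level-order: [18, 13, 1, 2, 10, 6, 8]


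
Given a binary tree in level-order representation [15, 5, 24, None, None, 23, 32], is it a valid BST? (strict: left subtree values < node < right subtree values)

Level-order array: [15, 5, 24, None, None, 23, 32]
Validate using subtree bounds (lo, hi): at each node, require lo < value < hi,
then recurse left with hi=value and right with lo=value.
Preorder trace (stopping at first violation):
  at node 15 with bounds (-inf, +inf): OK
  at node 5 with bounds (-inf, 15): OK
  at node 24 with bounds (15, +inf): OK
  at node 23 with bounds (15, 24): OK
  at node 32 with bounds (24, +inf): OK
No violation found at any node.
Result: Valid BST


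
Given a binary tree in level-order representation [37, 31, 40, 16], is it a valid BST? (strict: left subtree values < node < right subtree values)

Level-order array: [37, 31, 40, 16]
Validate using subtree bounds (lo, hi): at each node, require lo < value < hi,
then recurse left with hi=value and right with lo=value.
Preorder trace (stopping at first violation):
  at node 37 with bounds (-inf, +inf): OK
  at node 31 with bounds (-inf, 37): OK
  at node 16 with bounds (-inf, 31): OK
  at node 40 with bounds (37, +inf): OK
No violation found at any node.
Result: Valid BST


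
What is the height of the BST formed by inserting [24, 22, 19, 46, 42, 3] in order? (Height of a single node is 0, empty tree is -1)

Insertion order: [24, 22, 19, 46, 42, 3]
Tree (level-order array): [24, 22, 46, 19, None, 42, None, 3]
Compute height bottom-up (empty subtree = -1):
  height(3) = 1 + max(-1, -1) = 0
  height(19) = 1 + max(0, -1) = 1
  height(22) = 1 + max(1, -1) = 2
  height(42) = 1 + max(-1, -1) = 0
  height(46) = 1 + max(0, -1) = 1
  height(24) = 1 + max(2, 1) = 3
Height = 3


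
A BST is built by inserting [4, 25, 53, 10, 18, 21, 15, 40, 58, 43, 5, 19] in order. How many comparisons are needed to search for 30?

Search path for 30: 4 -> 25 -> 53 -> 40
Found: False
Comparisons: 4


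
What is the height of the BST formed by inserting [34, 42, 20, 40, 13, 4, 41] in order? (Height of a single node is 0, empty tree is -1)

Insertion order: [34, 42, 20, 40, 13, 4, 41]
Tree (level-order array): [34, 20, 42, 13, None, 40, None, 4, None, None, 41]
Compute height bottom-up (empty subtree = -1):
  height(4) = 1 + max(-1, -1) = 0
  height(13) = 1 + max(0, -1) = 1
  height(20) = 1 + max(1, -1) = 2
  height(41) = 1 + max(-1, -1) = 0
  height(40) = 1 + max(-1, 0) = 1
  height(42) = 1 + max(1, -1) = 2
  height(34) = 1 + max(2, 2) = 3
Height = 3


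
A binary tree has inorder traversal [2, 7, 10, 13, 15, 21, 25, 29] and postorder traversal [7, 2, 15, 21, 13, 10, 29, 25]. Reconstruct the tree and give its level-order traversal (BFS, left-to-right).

Inorder:   [2, 7, 10, 13, 15, 21, 25, 29]
Postorder: [7, 2, 15, 21, 13, 10, 29, 25]
Algorithm: postorder visits root last, so walk postorder right-to-left;
each value is the root of the current inorder slice — split it at that
value, recurse on the right subtree first, then the left.
Recursive splits:
  root=25; inorder splits into left=[2, 7, 10, 13, 15, 21], right=[29]
  root=29; inorder splits into left=[], right=[]
  root=10; inorder splits into left=[2, 7], right=[13, 15, 21]
  root=13; inorder splits into left=[], right=[15, 21]
  root=21; inorder splits into left=[15], right=[]
  root=15; inorder splits into left=[], right=[]
  root=2; inorder splits into left=[], right=[7]
  root=7; inorder splits into left=[], right=[]
Reconstructed level-order: [25, 10, 29, 2, 13, 7, 21, 15]


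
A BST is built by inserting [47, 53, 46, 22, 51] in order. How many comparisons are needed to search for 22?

Search path for 22: 47 -> 46 -> 22
Found: True
Comparisons: 3


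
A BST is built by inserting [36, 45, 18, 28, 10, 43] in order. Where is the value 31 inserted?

Starting tree (level order): [36, 18, 45, 10, 28, 43]
Insertion path: 36 -> 18 -> 28
Result: insert 31 as right child of 28
Final tree (level order): [36, 18, 45, 10, 28, 43, None, None, None, None, 31]


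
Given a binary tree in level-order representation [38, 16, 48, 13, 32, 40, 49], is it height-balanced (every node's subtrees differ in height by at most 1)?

Tree (level-order array): [38, 16, 48, 13, 32, 40, 49]
Definition: a tree is height-balanced if, at every node, |h(left) - h(right)| <= 1 (empty subtree has height -1).
Bottom-up per-node check:
  node 13: h_left=-1, h_right=-1, diff=0 [OK], height=0
  node 32: h_left=-1, h_right=-1, diff=0 [OK], height=0
  node 16: h_left=0, h_right=0, diff=0 [OK], height=1
  node 40: h_left=-1, h_right=-1, diff=0 [OK], height=0
  node 49: h_left=-1, h_right=-1, diff=0 [OK], height=0
  node 48: h_left=0, h_right=0, diff=0 [OK], height=1
  node 38: h_left=1, h_right=1, diff=0 [OK], height=2
All nodes satisfy the balance condition.
Result: Balanced


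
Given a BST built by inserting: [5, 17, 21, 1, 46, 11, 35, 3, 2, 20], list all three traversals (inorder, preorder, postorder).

Tree insertion order: [5, 17, 21, 1, 46, 11, 35, 3, 2, 20]
Tree (level-order array): [5, 1, 17, None, 3, 11, 21, 2, None, None, None, 20, 46, None, None, None, None, 35]
Inorder (L, root, R): [1, 2, 3, 5, 11, 17, 20, 21, 35, 46]
Preorder (root, L, R): [5, 1, 3, 2, 17, 11, 21, 20, 46, 35]
Postorder (L, R, root): [2, 3, 1, 11, 20, 35, 46, 21, 17, 5]


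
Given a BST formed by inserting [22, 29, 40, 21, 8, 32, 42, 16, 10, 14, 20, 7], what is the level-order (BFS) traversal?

Tree insertion order: [22, 29, 40, 21, 8, 32, 42, 16, 10, 14, 20, 7]
Tree (level-order array): [22, 21, 29, 8, None, None, 40, 7, 16, 32, 42, None, None, 10, 20, None, None, None, None, None, 14]
BFS from the root, enqueuing left then right child of each popped node:
  queue [22] -> pop 22, enqueue [21, 29], visited so far: [22]
  queue [21, 29] -> pop 21, enqueue [8], visited so far: [22, 21]
  queue [29, 8] -> pop 29, enqueue [40], visited so far: [22, 21, 29]
  queue [8, 40] -> pop 8, enqueue [7, 16], visited so far: [22, 21, 29, 8]
  queue [40, 7, 16] -> pop 40, enqueue [32, 42], visited so far: [22, 21, 29, 8, 40]
  queue [7, 16, 32, 42] -> pop 7, enqueue [none], visited so far: [22, 21, 29, 8, 40, 7]
  queue [16, 32, 42] -> pop 16, enqueue [10, 20], visited so far: [22, 21, 29, 8, 40, 7, 16]
  queue [32, 42, 10, 20] -> pop 32, enqueue [none], visited so far: [22, 21, 29, 8, 40, 7, 16, 32]
  queue [42, 10, 20] -> pop 42, enqueue [none], visited so far: [22, 21, 29, 8, 40, 7, 16, 32, 42]
  queue [10, 20] -> pop 10, enqueue [14], visited so far: [22, 21, 29, 8, 40, 7, 16, 32, 42, 10]
  queue [20, 14] -> pop 20, enqueue [none], visited so far: [22, 21, 29, 8, 40, 7, 16, 32, 42, 10, 20]
  queue [14] -> pop 14, enqueue [none], visited so far: [22, 21, 29, 8, 40, 7, 16, 32, 42, 10, 20, 14]
Result: [22, 21, 29, 8, 40, 7, 16, 32, 42, 10, 20, 14]


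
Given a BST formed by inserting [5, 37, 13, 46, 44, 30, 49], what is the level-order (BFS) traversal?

Tree insertion order: [5, 37, 13, 46, 44, 30, 49]
Tree (level-order array): [5, None, 37, 13, 46, None, 30, 44, 49]
BFS from the root, enqueuing left then right child of each popped node:
  queue [5] -> pop 5, enqueue [37], visited so far: [5]
  queue [37] -> pop 37, enqueue [13, 46], visited so far: [5, 37]
  queue [13, 46] -> pop 13, enqueue [30], visited so far: [5, 37, 13]
  queue [46, 30] -> pop 46, enqueue [44, 49], visited so far: [5, 37, 13, 46]
  queue [30, 44, 49] -> pop 30, enqueue [none], visited so far: [5, 37, 13, 46, 30]
  queue [44, 49] -> pop 44, enqueue [none], visited so far: [5, 37, 13, 46, 30, 44]
  queue [49] -> pop 49, enqueue [none], visited so far: [5, 37, 13, 46, 30, 44, 49]
Result: [5, 37, 13, 46, 30, 44, 49]


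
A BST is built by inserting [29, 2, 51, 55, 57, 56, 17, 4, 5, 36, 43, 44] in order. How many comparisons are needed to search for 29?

Search path for 29: 29
Found: True
Comparisons: 1


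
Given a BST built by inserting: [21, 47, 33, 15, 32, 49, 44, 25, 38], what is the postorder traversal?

Tree insertion order: [21, 47, 33, 15, 32, 49, 44, 25, 38]
Tree (level-order array): [21, 15, 47, None, None, 33, 49, 32, 44, None, None, 25, None, 38]
Postorder traversal: [15, 25, 32, 38, 44, 33, 49, 47, 21]


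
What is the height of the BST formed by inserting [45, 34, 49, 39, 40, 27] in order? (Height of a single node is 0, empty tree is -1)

Insertion order: [45, 34, 49, 39, 40, 27]
Tree (level-order array): [45, 34, 49, 27, 39, None, None, None, None, None, 40]
Compute height bottom-up (empty subtree = -1):
  height(27) = 1 + max(-1, -1) = 0
  height(40) = 1 + max(-1, -1) = 0
  height(39) = 1 + max(-1, 0) = 1
  height(34) = 1 + max(0, 1) = 2
  height(49) = 1 + max(-1, -1) = 0
  height(45) = 1 + max(2, 0) = 3
Height = 3


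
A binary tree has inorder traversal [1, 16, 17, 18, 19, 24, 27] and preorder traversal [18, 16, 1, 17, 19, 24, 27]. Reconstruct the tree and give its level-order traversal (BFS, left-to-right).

Inorder:  [1, 16, 17, 18, 19, 24, 27]
Preorder: [18, 16, 1, 17, 19, 24, 27]
Algorithm: preorder visits root first, so consume preorder in order;
for each root, split the current inorder slice at that value into
left-subtree inorder and right-subtree inorder, then recurse.
Recursive splits:
  root=18; inorder splits into left=[1, 16, 17], right=[19, 24, 27]
  root=16; inorder splits into left=[1], right=[17]
  root=1; inorder splits into left=[], right=[]
  root=17; inorder splits into left=[], right=[]
  root=19; inorder splits into left=[], right=[24, 27]
  root=24; inorder splits into left=[], right=[27]
  root=27; inorder splits into left=[], right=[]
Reconstructed level-order: [18, 16, 19, 1, 17, 24, 27]


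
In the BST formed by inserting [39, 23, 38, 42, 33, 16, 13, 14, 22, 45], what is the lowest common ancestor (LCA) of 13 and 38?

Tree insertion order: [39, 23, 38, 42, 33, 16, 13, 14, 22, 45]
Tree (level-order array): [39, 23, 42, 16, 38, None, 45, 13, 22, 33, None, None, None, None, 14]
In a BST, the LCA of p=13, q=38 is the first node v on the
root-to-leaf path with p <= v <= q (go left if both < v, right if both > v).
Walk from root:
  at 39: both 13 and 38 < 39, go left
  at 23: 13 <= 23 <= 38, this is the LCA
LCA = 23


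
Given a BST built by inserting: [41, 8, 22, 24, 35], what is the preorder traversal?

Tree insertion order: [41, 8, 22, 24, 35]
Tree (level-order array): [41, 8, None, None, 22, None, 24, None, 35]
Preorder traversal: [41, 8, 22, 24, 35]


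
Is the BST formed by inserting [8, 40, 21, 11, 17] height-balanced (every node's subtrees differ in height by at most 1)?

Tree (level-order array): [8, None, 40, 21, None, 11, None, None, 17]
Definition: a tree is height-balanced if, at every node, |h(left) - h(right)| <= 1 (empty subtree has height -1).
Bottom-up per-node check:
  node 17: h_left=-1, h_right=-1, diff=0 [OK], height=0
  node 11: h_left=-1, h_right=0, diff=1 [OK], height=1
  node 21: h_left=1, h_right=-1, diff=2 [FAIL (|1--1|=2 > 1)], height=2
  node 40: h_left=2, h_right=-1, diff=3 [FAIL (|2--1|=3 > 1)], height=3
  node 8: h_left=-1, h_right=3, diff=4 [FAIL (|-1-3|=4 > 1)], height=4
Node 21 violates the condition: |1 - -1| = 2 > 1.
Result: Not balanced


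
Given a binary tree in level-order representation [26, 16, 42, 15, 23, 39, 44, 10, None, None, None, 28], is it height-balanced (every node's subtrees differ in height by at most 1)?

Tree (level-order array): [26, 16, 42, 15, 23, 39, 44, 10, None, None, None, 28]
Definition: a tree is height-balanced if, at every node, |h(left) - h(right)| <= 1 (empty subtree has height -1).
Bottom-up per-node check:
  node 10: h_left=-1, h_right=-1, diff=0 [OK], height=0
  node 15: h_left=0, h_right=-1, diff=1 [OK], height=1
  node 23: h_left=-1, h_right=-1, diff=0 [OK], height=0
  node 16: h_left=1, h_right=0, diff=1 [OK], height=2
  node 28: h_left=-1, h_right=-1, diff=0 [OK], height=0
  node 39: h_left=0, h_right=-1, diff=1 [OK], height=1
  node 44: h_left=-1, h_right=-1, diff=0 [OK], height=0
  node 42: h_left=1, h_right=0, diff=1 [OK], height=2
  node 26: h_left=2, h_right=2, diff=0 [OK], height=3
All nodes satisfy the balance condition.
Result: Balanced


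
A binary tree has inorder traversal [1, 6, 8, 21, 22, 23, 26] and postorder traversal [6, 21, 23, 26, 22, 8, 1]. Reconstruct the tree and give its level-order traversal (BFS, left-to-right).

Inorder:   [1, 6, 8, 21, 22, 23, 26]
Postorder: [6, 21, 23, 26, 22, 8, 1]
Algorithm: postorder visits root last, so walk postorder right-to-left;
each value is the root of the current inorder slice — split it at that
value, recurse on the right subtree first, then the left.
Recursive splits:
  root=1; inorder splits into left=[], right=[6, 8, 21, 22, 23, 26]
  root=8; inorder splits into left=[6], right=[21, 22, 23, 26]
  root=22; inorder splits into left=[21], right=[23, 26]
  root=26; inorder splits into left=[23], right=[]
  root=23; inorder splits into left=[], right=[]
  root=21; inorder splits into left=[], right=[]
  root=6; inorder splits into left=[], right=[]
Reconstructed level-order: [1, 8, 6, 22, 21, 26, 23]


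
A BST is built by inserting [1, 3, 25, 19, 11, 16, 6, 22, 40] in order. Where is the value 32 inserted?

Starting tree (level order): [1, None, 3, None, 25, 19, 40, 11, 22, None, None, 6, 16]
Insertion path: 1 -> 3 -> 25 -> 40
Result: insert 32 as left child of 40
Final tree (level order): [1, None, 3, None, 25, 19, 40, 11, 22, 32, None, 6, 16]


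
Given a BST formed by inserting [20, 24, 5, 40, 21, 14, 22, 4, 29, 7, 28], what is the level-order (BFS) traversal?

Tree insertion order: [20, 24, 5, 40, 21, 14, 22, 4, 29, 7, 28]
Tree (level-order array): [20, 5, 24, 4, 14, 21, 40, None, None, 7, None, None, 22, 29, None, None, None, None, None, 28]
BFS from the root, enqueuing left then right child of each popped node:
  queue [20] -> pop 20, enqueue [5, 24], visited so far: [20]
  queue [5, 24] -> pop 5, enqueue [4, 14], visited so far: [20, 5]
  queue [24, 4, 14] -> pop 24, enqueue [21, 40], visited so far: [20, 5, 24]
  queue [4, 14, 21, 40] -> pop 4, enqueue [none], visited so far: [20, 5, 24, 4]
  queue [14, 21, 40] -> pop 14, enqueue [7], visited so far: [20, 5, 24, 4, 14]
  queue [21, 40, 7] -> pop 21, enqueue [22], visited so far: [20, 5, 24, 4, 14, 21]
  queue [40, 7, 22] -> pop 40, enqueue [29], visited so far: [20, 5, 24, 4, 14, 21, 40]
  queue [7, 22, 29] -> pop 7, enqueue [none], visited so far: [20, 5, 24, 4, 14, 21, 40, 7]
  queue [22, 29] -> pop 22, enqueue [none], visited so far: [20, 5, 24, 4, 14, 21, 40, 7, 22]
  queue [29] -> pop 29, enqueue [28], visited so far: [20, 5, 24, 4, 14, 21, 40, 7, 22, 29]
  queue [28] -> pop 28, enqueue [none], visited so far: [20, 5, 24, 4, 14, 21, 40, 7, 22, 29, 28]
Result: [20, 5, 24, 4, 14, 21, 40, 7, 22, 29, 28]


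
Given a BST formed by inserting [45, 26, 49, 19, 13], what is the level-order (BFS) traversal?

Tree insertion order: [45, 26, 49, 19, 13]
Tree (level-order array): [45, 26, 49, 19, None, None, None, 13]
BFS from the root, enqueuing left then right child of each popped node:
  queue [45] -> pop 45, enqueue [26, 49], visited so far: [45]
  queue [26, 49] -> pop 26, enqueue [19], visited so far: [45, 26]
  queue [49, 19] -> pop 49, enqueue [none], visited so far: [45, 26, 49]
  queue [19] -> pop 19, enqueue [13], visited so far: [45, 26, 49, 19]
  queue [13] -> pop 13, enqueue [none], visited so far: [45, 26, 49, 19, 13]
Result: [45, 26, 49, 19, 13]


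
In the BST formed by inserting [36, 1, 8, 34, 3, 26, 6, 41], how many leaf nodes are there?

Tree built from: [36, 1, 8, 34, 3, 26, 6, 41]
Tree (level-order array): [36, 1, 41, None, 8, None, None, 3, 34, None, 6, 26]
Rule: A leaf has 0 children.
Per-node child counts:
  node 36: 2 child(ren)
  node 1: 1 child(ren)
  node 8: 2 child(ren)
  node 3: 1 child(ren)
  node 6: 0 child(ren)
  node 34: 1 child(ren)
  node 26: 0 child(ren)
  node 41: 0 child(ren)
Matching nodes: [6, 26, 41]
Count of leaf nodes: 3


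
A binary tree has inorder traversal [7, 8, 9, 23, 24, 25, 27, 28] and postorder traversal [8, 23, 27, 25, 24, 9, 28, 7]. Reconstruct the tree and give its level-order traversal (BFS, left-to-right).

Inorder:   [7, 8, 9, 23, 24, 25, 27, 28]
Postorder: [8, 23, 27, 25, 24, 9, 28, 7]
Algorithm: postorder visits root last, so walk postorder right-to-left;
each value is the root of the current inorder slice — split it at that
value, recurse on the right subtree first, then the left.
Recursive splits:
  root=7; inorder splits into left=[], right=[8, 9, 23, 24, 25, 27, 28]
  root=28; inorder splits into left=[8, 9, 23, 24, 25, 27], right=[]
  root=9; inorder splits into left=[8], right=[23, 24, 25, 27]
  root=24; inorder splits into left=[23], right=[25, 27]
  root=25; inorder splits into left=[], right=[27]
  root=27; inorder splits into left=[], right=[]
  root=23; inorder splits into left=[], right=[]
  root=8; inorder splits into left=[], right=[]
Reconstructed level-order: [7, 28, 9, 8, 24, 23, 25, 27]


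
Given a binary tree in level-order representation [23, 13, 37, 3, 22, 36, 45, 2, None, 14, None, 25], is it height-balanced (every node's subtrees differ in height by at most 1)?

Tree (level-order array): [23, 13, 37, 3, 22, 36, 45, 2, None, 14, None, 25]
Definition: a tree is height-balanced if, at every node, |h(left) - h(right)| <= 1 (empty subtree has height -1).
Bottom-up per-node check:
  node 2: h_left=-1, h_right=-1, diff=0 [OK], height=0
  node 3: h_left=0, h_right=-1, diff=1 [OK], height=1
  node 14: h_left=-1, h_right=-1, diff=0 [OK], height=0
  node 22: h_left=0, h_right=-1, diff=1 [OK], height=1
  node 13: h_left=1, h_right=1, diff=0 [OK], height=2
  node 25: h_left=-1, h_right=-1, diff=0 [OK], height=0
  node 36: h_left=0, h_right=-1, diff=1 [OK], height=1
  node 45: h_left=-1, h_right=-1, diff=0 [OK], height=0
  node 37: h_left=1, h_right=0, diff=1 [OK], height=2
  node 23: h_left=2, h_right=2, diff=0 [OK], height=3
All nodes satisfy the balance condition.
Result: Balanced


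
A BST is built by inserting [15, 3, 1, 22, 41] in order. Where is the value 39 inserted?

Starting tree (level order): [15, 3, 22, 1, None, None, 41]
Insertion path: 15 -> 22 -> 41
Result: insert 39 as left child of 41
Final tree (level order): [15, 3, 22, 1, None, None, 41, None, None, 39]


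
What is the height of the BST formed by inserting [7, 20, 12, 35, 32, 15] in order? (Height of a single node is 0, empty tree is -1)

Insertion order: [7, 20, 12, 35, 32, 15]
Tree (level-order array): [7, None, 20, 12, 35, None, 15, 32]
Compute height bottom-up (empty subtree = -1):
  height(15) = 1 + max(-1, -1) = 0
  height(12) = 1 + max(-1, 0) = 1
  height(32) = 1 + max(-1, -1) = 0
  height(35) = 1 + max(0, -1) = 1
  height(20) = 1 + max(1, 1) = 2
  height(7) = 1 + max(-1, 2) = 3
Height = 3


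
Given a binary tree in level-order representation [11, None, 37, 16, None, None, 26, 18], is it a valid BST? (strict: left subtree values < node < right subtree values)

Level-order array: [11, None, 37, 16, None, None, 26, 18]
Validate using subtree bounds (lo, hi): at each node, require lo < value < hi,
then recurse left with hi=value and right with lo=value.
Preorder trace (stopping at first violation):
  at node 11 with bounds (-inf, +inf): OK
  at node 37 with bounds (11, +inf): OK
  at node 16 with bounds (11, 37): OK
  at node 26 with bounds (16, 37): OK
  at node 18 with bounds (16, 26): OK
No violation found at any node.
Result: Valid BST


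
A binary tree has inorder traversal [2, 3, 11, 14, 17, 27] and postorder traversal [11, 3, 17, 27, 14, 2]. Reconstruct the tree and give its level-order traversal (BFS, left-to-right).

Inorder:   [2, 3, 11, 14, 17, 27]
Postorder: [11, 3, 17, 27, 14, 2]
Algorithm: postorder visits root last, so walk postorder right-to-left;
each value is the root of the current inorder slice — split it at that
value, recurse on the right subtree first, then the left.
Recursive splits:
  root=2; inorder splits into left=[], right=[3, 11, 14, 17, 27]
  root=14; inorder splits into left=[3, 11], right=[17, 27]
  root=27; inorder splits into left=[17], right=[]
  root=17; inorder splits into left=[], right=[]
  root=3; inorder splits into left=[], right=[11]
  root=11; inorder splits into left=[], right=[]
Reconstructed level-order: [2, 14, 3, 27, 11, 17]


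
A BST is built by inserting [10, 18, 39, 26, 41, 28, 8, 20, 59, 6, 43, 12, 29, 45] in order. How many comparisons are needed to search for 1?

Search path for 1: 10 -> 8 -> 6
Found: False
Comparisons: 3


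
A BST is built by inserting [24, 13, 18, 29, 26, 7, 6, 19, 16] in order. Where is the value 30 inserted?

Starting tree (level order): [24, 13, 29, 7, 18, 26, None, 6, None, 16, 19]
Insertion path: 24 -> 29
Result: insert 30 as right child of 29
Final tree (level order): [24, 13, 29, 7, 18, 26, 30, 6, None, 16, 19]


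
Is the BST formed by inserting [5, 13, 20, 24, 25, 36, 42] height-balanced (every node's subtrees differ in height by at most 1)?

Tree (level-order array): [5, None, 13, None, 20, None, 24, None, 25, None, 36, None, 42]
Definition: a tree is height-balanced if, at every node, |h(left) - h(right)| <= 1 (empty subtree has height -1).
Bottom-up per-node check:
  node 42: h_left=-1, h_right=-1, diff=0 [OK], height=0
  node 36: h_left=-1, h_right=0, diff=1 [OK], height=1
  node 25: h_left=-1, h_right=1, diff=2 [FAIL (|-1-1|=2 > 1)], height=2
  node 24: h_left=-1, h_right=2, diff=3 [FAIL (|-1-2|=3 > 1)], height=3
  node 20: h_left=-1, h_right=3, diff=4 [FAIL (|-1-3|=4 > 1)], height=4
  node 13: h_left=-1, h_right=4, diff=5 [FAIL (|-1-4|=5 > 1)], height=5
  node 5: h_left=-1, h_right=5, diff=6 [FAIL (|-1-5|=6 > 1)], height=6
Node 25 violates the condition: |-1 - 1| = 2 > 1.
Result: Not balanced


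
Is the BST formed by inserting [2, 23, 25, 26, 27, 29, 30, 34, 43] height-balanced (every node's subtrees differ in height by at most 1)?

Tree (level-order array): [2, None, 23, None, 25, None, 26, None, 27, None, 29, None, 30, None, 34, None, 43]
Definition: a tree is height-balanced if, at every node, |h(left) - h(right)| <= 1 (empty subtree has height -1).
Bottom-up per-node check:
  node 43: h_left=-1, h_right=-1, diff=0 [OK], height=0
  node 34: h_left=-1, h_right=0, diff=1 [OK], height=1
  node 30: h_left=-1, h_right=1, diff=2 [FAIL (|-1-1|=2 > 1)], height=2
  node 29: h_left=-1, h_right=2, diff=3 [FAIL (|-1-2|=3 > 1)], height=3
  node 27: h_left=-1, h_right=3, diff=4 [FAIL (|-1-3|=4 > 1)], height=4
  node 26: h_left=-1, h_right=4, diff=5 [FAIL (|-1-4|=5 > 1)], height=5
  node 25: h_left=-1, h_right=5, diff=6 [FAIL (|-1-5|=6 > 1)], height=6
  node 23: h_left=-1, h_right=6, diff=7 [FAIL (|-1-6|=7 > 1)], height=7
  node 2: h_left=-1, h_right=7, diff=8 [FAIL (|-1-7|=8 > 1)], height=8
Node 30 violates the condition: |-1 - 1| = 2 > 1.
Result: Not balanced


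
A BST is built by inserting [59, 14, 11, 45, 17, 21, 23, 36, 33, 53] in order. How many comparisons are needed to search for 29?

Search path for 29: 59 -> 14 -> 45 -> 17 -> 21 -> 23 -> 36 -> 33
Found: False
Comparisons: 8


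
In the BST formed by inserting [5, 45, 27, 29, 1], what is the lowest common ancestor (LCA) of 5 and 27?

Tree insertion order: [5, 45, 27, 29, 1]
Tree (level-order array): [5, 1, 45, None, None, 27, None, None, 29]
In a BST, the LCA of p=5, q=27 is the first node v on the
root-to-leaf path with p <= v <= q (go left if both < v, right if both > v).
Walk from root:
  at 5: 5 <= 5 <= 27, this is the LCA
LCA = 5


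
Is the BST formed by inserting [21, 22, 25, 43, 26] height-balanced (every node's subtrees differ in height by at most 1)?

Tree (level-order array): [21, None, 22, None, 25, None, 43, 26]
Definition: a tree is height-balanced if, at every node, |h(left) - h(right)| <= 1 (empty subtree has height -1).
Bottom-up per-node check:
  node 26: h_left=-1, h_right=-1, diff=0 [OK], height=0
  node 43: h_left=0, h_right=-1, diff=1 [OK], height=1
  node 25: h_left=-1, h_right=1, diff=2 [FAIL (|-1-1|=2 > 1)], height=2
  node 22: h_left=-1, h_right=2, diff=3 [FAIL (|-1-2|=3 > 1)], height=3
  node 21: h_left=-1, h_right=3, diff=4 [FAIL (|-1-3|=4 > 1)], height=4
Node 25 violates the condition: |-1 - 1| = 2 > 1.
Result: Not balanced


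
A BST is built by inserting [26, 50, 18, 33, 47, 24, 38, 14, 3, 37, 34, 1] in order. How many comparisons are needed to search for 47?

Search path for 47: 26 -> 50 -> 33 -> 47
Found: True
Comparisons: 4


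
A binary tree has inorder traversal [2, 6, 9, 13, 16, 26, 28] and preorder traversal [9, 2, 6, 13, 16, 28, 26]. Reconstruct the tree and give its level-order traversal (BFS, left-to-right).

Inorder:  [2, 6, 9, 13, 16, 26, 28]
Preorder: [9, 2, 6, 13, 16, 28, 26]
Algorithm: preorder visits root first, so consume preorder in order;
for each root, split the current inorder slice at that value into
left-subtree inorder and right-subtree inorder, then recurse.
Recursive splits:
  root=9; inorder splits into left=[2, 6], right=[13, 16, 26, 28]
  root=2; inorder splits into left=[], right=[6]
  root=6; inorder splits into left=[], right=[]
  root=13; inorder splits into left=[], right=[16, 26, 28]
  root=16; inorder splits into left=[], right=[26, 28]
  root=28; inorder splits into left=[26], right=[]
  root=26; inorder splits into left=[], right=[]
Reconstructed level-order: [9, 2, 13, 6, 16, 28, 26]


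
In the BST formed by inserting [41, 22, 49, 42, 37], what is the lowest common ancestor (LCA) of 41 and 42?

Tree insertion order: [41, 22, 49, 42, 37]
Tree (level-order array): [41, 22, 49, None, 37, 42]
In a BST, the LCA of p=41, q=42 is the first node v on the
root-to-leaf path with p <= v <= q (go left if both < v, right if both > v).
Walk from root:
  at 41: 41 <= 41 <= 42, this is the LCA
LCA = 41


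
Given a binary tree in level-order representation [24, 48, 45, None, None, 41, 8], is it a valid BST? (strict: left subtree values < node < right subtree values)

Level-order array: [24, 48, 45, None, None, 41, 8]
Validate using subtree bounds (lo, hi): at each node, require lo < value < hi,
then recurse left with hi=value and right with lo=value.
Preorder trace (stopping at first violation):
  at node 24 with bounds (-inf, +inf): OK
  at node 48 with bounds (-inf, 24): VIOLATION
Node 48 violates its bound: not (-inf < 48 < 24).
Result: Not a valid BST


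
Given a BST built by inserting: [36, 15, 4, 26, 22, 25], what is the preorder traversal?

Tree insertion order: [36, 15, 4, 26, 22, 25]
Tree (level-order array): [36, 15, None, 4, 26, None, None, 22, None, None, 25]
Preorder traversal: [36, 15, 4, 26, 22, 25]


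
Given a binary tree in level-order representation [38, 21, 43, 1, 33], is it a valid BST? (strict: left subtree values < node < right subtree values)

Level-order array: [38, 21, 43, 1, 33]
Validate using subtree bounds (lo, hi): at each node, require lo < value < hi,
then recurse left with hi=value and right with lo=value.
Preorder trace (stopping at first violation):
  at node 38 with bounds (-inf, +inf): OK
  at node 21 with bounds (-inf, 38): OK
  at node 1 with bounds (-inf, 21): OK
  at node 33 with bounds (21, 38): OK
  at node 43 with bounds (38, +inf): OK
No violation found at any node.
Result: Valid BST


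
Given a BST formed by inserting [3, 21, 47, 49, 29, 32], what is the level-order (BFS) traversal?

Tree insertion order: [3, 21, 47, 49, 29, 32]
Tree (level-order array): [3, None, 21, None, 47, 29, 49, None, 32]
BFS from the root, enqueuing left then right child of each popped node:
  queue [3] -> pop 3, enqueue [21], visited so far: [3]
  queue [21] -> pop 21, enqueue [47], visited so far: [3, 21]
  queue [47] -> pop 47, enqueue [29, 49], visited so far: [3, 21, 47]
  queue [29, 49] -> pop 29, enqueue [32], visited so far: [3, 21, 47, 29]
  queue [49, 32] -> pop 49, enqueue [none], visited so far: [3, 21, 47, 29, 49]
  queue [32] -> pop 32, enqueue [none], visited so far: [3, 21, 47, 29, 49, 32]
Result: [3, 21, 47, 29, 49, 32]


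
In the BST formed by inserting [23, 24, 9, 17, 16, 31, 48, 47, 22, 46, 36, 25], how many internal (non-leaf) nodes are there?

Tree built from: [23, 24, 9, 17, 16, 31, 48, 47, 22, 46, 36, 25]
Tree (level-order array): [23, 9, 24, None, 17, None, 31, 16, 22, 25, 48, None, None, None, None, None, None, 47, None, 46, None, 36]
Rule: An internal node has at least one child.
Per-node child counts:
  node 23: 2 child(ren)
  node 9: 1 child(ren)
  node 17: 2 child(ren)
  node 16: 0 child(ren)
  node 22: 0 child(ren)
  node 24: 1 child(ren)
  node 31: 2 child(ren)
  node 25: 0 child(ren)
  node 48: 1 child(ren)
  node 47: 1 child(ren)
  node 46: 1 child(ren)
  node 36: 0 child(ren)
Matching nodes: [23, 9, 17, 24, 31, 48, 47, 46]
Count of internal (non-leaf) nodes: 8


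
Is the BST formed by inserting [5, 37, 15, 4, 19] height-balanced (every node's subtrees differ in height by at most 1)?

Tree (level-order array): [5, 4, 37, None, None, 15, None, None, 19]
Definition: a tree is height-balanced if, at every node, |h(left) - h(right)| <= 1 (empty subtree has height -1).
Bottom-up per-node check:
  node 4: h_left=-1, h_right=-1, diff=0 [OK], height=0
  node 19: h_left=-1, h_right=-1, diff=0 [OK], height=0
  node 15: h_left=-1, h_right=0, diff=1 [OK], height=1
  node 37: h_left=1, h_right=-1, diff=2 [FAIL (|1--1|=2 > 1)], height=2
  node 5: h_left=0, h_right=2, diff=2 [FAIL (|0-2|=2 > 1)], height=3
Node 37 violates the condition: |1 - -1| = 2 > 1.
Result: Not balanced


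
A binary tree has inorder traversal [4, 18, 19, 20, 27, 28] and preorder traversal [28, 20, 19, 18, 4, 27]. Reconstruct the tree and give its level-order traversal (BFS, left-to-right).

Inorder:  [4, 18, 19, 20, 27, 28]
Preorder: [28, 20, 19, 18, 4, 27]
Algorithm: preorder visits root first, so consume preorder in order;
for each root, split the current inorder slice at that value into
left-subtree inorder and right-subtree inorder, then recurse.
Recursive splits:
  root=28; inorder splits into left=[4, 18, 19, 20, 27], right=[]
  root=20; inorder splits into left=[4, 18, 19], right=[27]
  root=19; inorder splits into left=[4, 18], right=[]
  root=18; inorder splits into left=[4], right=[]
  root=4; inorder splits into left=[], right=[]
  root=27; inorder splits into left=[], right=[]
Reconstructed level-order: [28, 20, 19, 27, 18, 4]


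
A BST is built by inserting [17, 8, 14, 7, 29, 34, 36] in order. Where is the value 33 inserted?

Starting tree (level order): [17, 8, 29, 7, 14, None, 34, None, None, None, None, None, 36]
Insertion path: 17 -> 29 -> 34
Result: insert 33 as left child of 34
Final tree (level order): [17, 8, 29, 7, 14, None, 34, None, None, None, None, 33, 36]


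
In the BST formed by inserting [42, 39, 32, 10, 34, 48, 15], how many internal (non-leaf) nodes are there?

Tree built from: [42, 39, 32, 10, 34, 48, 15]
Tree (level-order array): [42, 39, 48, 32, None, None, None, 10, 34, None, 15]
Rule: An internal node has at least one child.
Per-node child counts:
  node 42: 2 child(ren)
  node 39: 1 child(ren)
  node 32: 2 child(ren)
  node 10: 1 child(ren)
  node 15: 0 child(ren)
  node 34: 0 child(ren)
  node 48: 0 child(ren)
Matching nodes: [42, 39, 32, 10]
Count of internal (non-leaf) nodes: 4


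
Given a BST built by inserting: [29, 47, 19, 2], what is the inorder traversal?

Tree insertion order: [29, 47, 19, 2]
Tree (level-order array): [29, 19, 47, 2]
Inorder traversal: [2, 19, 29, 47]


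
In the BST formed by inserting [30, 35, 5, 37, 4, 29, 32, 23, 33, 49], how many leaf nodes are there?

Tree built from: [30, 35, 5, 37, 4, 29, 32, 23, 33, 49]
Tree (level-order array): [30, 5, 35, 4, 29, 32, 37, None, None, 23, None, None, 33, None, 49]
Rule: A leaf has 0 children.
Per-node child counts:
  node 30: 2 child(ren)
  node 5: 2 child(ren)
  node 4: 0 child(ren)
  node 29: 1 child(ren)
  node 23: 0 child(ren)
  node 35: 2 child(ren)
  node 32: 1 child(ren)
  node 33: 0 child(ren)
  node 37: 1 child(ren)
  node 49: 0 child(ren)
Matching nodes: [4, 23, 33, 49]
Count of leaf nodes: 4


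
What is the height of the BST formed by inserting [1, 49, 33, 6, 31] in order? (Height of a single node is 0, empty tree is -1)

Insertion order: [1, 49, 33, 6, 31]
Tree (level-order array): [1, None, 49, 33, None, 6, None, None, 31]
Compute height bottom-up (empty subtree = -1):
  height(31) = 1 + max(-1, -1) = 0
  height(6) = 1 + max(-1, 0) = 1
  height(33) = 1 + max(1, -1) = 2
  height(49) = 1 + max(2, -1) = 3
  height(1) = 1 + max(-1, 3) = 4
Height = 4


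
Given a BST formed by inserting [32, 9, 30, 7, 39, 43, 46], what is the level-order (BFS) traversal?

Tree insertion order: [32, 9, 30, 7, 39, 43, 46]
Tree (level-order array): [32, 9, 39, 7, 30, None, 43, None, None, None, None, None, 46]
BFS from the root, enqueuing left then right child of each popped node:
  queue [32] -> pop 32, enqueue [9, 39], visited so far: [32]
  queue [9, 39] -> pop 9, enqueue [7, 30], visited so far: [32, 9]
  queue [39, 7, 30] -> pop 39, enqueue [43], visited so far: [32, 9, 39]
  queue [7, 30, 43] -> pop 7, enqueue [none], visited so far: [32, 9, 39, 7]
  queue [30, 43] -> pop 30, enqueue [none], visited so far: [32, 9, 39, 7, 30]
  queue [43] -> pop 43, enqueue [46], visited so far: [32, 9, 39, 7, 30, 43]
  queue [46] -> pop 46, enqueue [none], visited so far: [32, 9, 39, 7, 30, 43, 46]
Result: [32, 9, 39, 7, 30, 43, 46]


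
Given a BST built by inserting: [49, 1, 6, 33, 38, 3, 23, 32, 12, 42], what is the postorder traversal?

Tree insertion order: [49, 1, 6, 33, 38, 3, 23, 32, 12, 42]
Tree (level-order array): [49, 1, None, None, 6, 3, 33, None, None, 23, 38, 12, 32, None, 42]
Postorder traversal: [3, 12, 32, 23, 42, 38, 33, 6, 1, 49]


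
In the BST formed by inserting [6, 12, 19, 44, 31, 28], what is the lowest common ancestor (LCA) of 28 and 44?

Tree insertion order: [6, 12, 19, 44, 31, 28]
Tree (level-order array): [6, None, 12, None, 19, None, 44, 31, None, 28]
In a BST, the LCA of p=28, q=44 is the first node v on the
root-to-leaf path with p <= v <= q (go left if both < v, right if both > v).
Walk from root:
  at 6: both 28 and 44 > 6, go right
  at 12: both 28 and 44 > 12, go right
  at 19: both 28 and 44 > 19, go right
  at 44: 28 <= 44 <= 44, this is the LCA
LCA = 44
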